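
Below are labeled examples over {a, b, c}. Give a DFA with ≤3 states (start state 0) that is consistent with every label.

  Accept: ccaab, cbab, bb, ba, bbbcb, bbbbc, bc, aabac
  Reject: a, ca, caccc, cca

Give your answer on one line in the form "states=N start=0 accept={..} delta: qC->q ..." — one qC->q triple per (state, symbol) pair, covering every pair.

State merging on the prefix tree: take the shortest (then alphabetical) example prefix whose next move is undefined and point that move at state 0, else 1, else 2, ...; a target is out if some Accept/Reject pair would then sit in one state with the same input left (inseparable). If every existing state is out, open a new one.
a: 0a undefined. 0a->0: ok.
b: 0b undefined. 0b->0: no, bb/a meet in 0. Open state 1: 0b->1.
c: 0c undefined. 0c->0: ok.
ba: 1a undefined. 1a->0: no, ba/a meet in 0. 1a->1: ok.
bb: 1b undefined. 1b->0: no, cbab/a meet in 0. 1b->1: ok.
bc: 1c undefined. 1c->0: no, bbbbc/a meet in 0. 1c->1: ok.
All examples now run through 2 states with every (state, symbol) defined. Accept strings end in {1}, Reject strings end in {0}; accept={1}.

states=2 start=0 accept={1} delta: 0a->0 0b->1 0c->0 1a->1 1b->1 1c->1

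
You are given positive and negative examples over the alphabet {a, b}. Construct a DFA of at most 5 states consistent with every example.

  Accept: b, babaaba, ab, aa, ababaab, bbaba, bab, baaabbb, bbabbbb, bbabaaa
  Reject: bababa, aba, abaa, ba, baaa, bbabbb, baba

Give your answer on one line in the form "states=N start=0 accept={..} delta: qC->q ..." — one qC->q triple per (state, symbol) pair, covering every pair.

states=4 start=0 accept={0,1} delta: 0a->0 0b->1 1a->2 1b->2 2a->3 2b->1 3a->2 3b->0

State merging on the prefix tree: take the shortest (then alphabetical) example prefix whose next move is undefined and point that move at state 0, else 1, else 2, ...; a target is out if some Accept/Reject pair would then sit in one state with the same input left (inseparable). If every existing state is out, open a new one.
a: 0a undefined. 0a->0: ok.
b: 0b undefined. 0b->0: no, b/bababa meet in 0. Open state 1: 0b->1.
ba: 1a undefined. 1a->0: no, babaaba/bababa meet in 0. 1a->1: no, b/aba meet in 1. Open state 2: 1a->2.
bb: 1b undefined. 1b->0: no, b/bbabbb meet in 1. 1b->1: no, bbaba/baba meet in 2 with "ba" left. 1b->2: ok.
baa: 2a undefined. 2a->0: no, aa/abaa meet in 0. 2a->1: no, b/abaa meet in 1. 2a->2: no, bbaba/baba meet in 2 with "ba" left. Open state 3: 2a->3.
bab: 2b undefined. 2b->0: no, babaaba/bababa meet in 2. 2b->1: ok.
baaa: 3a undefined. 3a->0: no, aa/baaa meet in 0. 3a->1: no, b/baaa meet in 1. 3a->2: ok.
bbab: 3b undefined. 3b->0: ok.
All examples now run through 4 states with every (state, symbol) defined. Accept strings end in {0,1}, Reject strings end in {2,3}; accept={0,1}.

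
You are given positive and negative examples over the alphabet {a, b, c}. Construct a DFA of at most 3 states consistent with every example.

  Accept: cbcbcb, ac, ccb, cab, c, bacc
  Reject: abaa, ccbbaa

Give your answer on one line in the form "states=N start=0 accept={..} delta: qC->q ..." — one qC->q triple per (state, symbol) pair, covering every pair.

states=3 start=0 accept={1,2} delta: 0a->0 0b->0 0c->1 1a->1 1b->1 1c->2 2a->0 2b->2 2c->1

Grow the machine one transition at a time. Run the examples from 0; the earliest place one falls off (shortest prefix, ties alphabetical) gets sent to the lowest-numbered state that keeps every Accept/Reject pair distinguishable — a pair clashes when both reach the same state with identical unread suffix — and to a fresh state only if none does.
a: 0a undefined. 0a->0: ok.
b: 0b undefined. 0b->0: ok.
c: 0c undefined. 0c->0: no, cbcbcb/abaa meet in 0. Open state 1: 0c->1.
ca: 1a undefined. 1a->0: no, cab/abaa meet in 0. 1a->1: ok.
cb: 1b undefined. 1b->0: no, cbcbcb/abaa meet in 0. 1b->1: ok.
cc: 1c undefined. 1c->0: no, ccb/abaa meet in 0. 1c->1: no, cbcbcb/ccbbaa meet in 1. Open state 2: 1c->2.
ccb: 2b undefined. 2b->0: no, ccb/abaa meet in 0. 2b->1: no, cbcbcb/ccbbaa meet in 1. 2b->2: ok.
cbcbc: 2c undefined. 2c->0: no, cbcbcb/abaa meet in 0. 2c->1: ok.
ccbba: 2a undefined. 2a->0: ok.
All examples now run through 3 states with every (state, symbol) defined. Accept strings end in {1,2}, Reject strings end in {0}; accept={1,2}.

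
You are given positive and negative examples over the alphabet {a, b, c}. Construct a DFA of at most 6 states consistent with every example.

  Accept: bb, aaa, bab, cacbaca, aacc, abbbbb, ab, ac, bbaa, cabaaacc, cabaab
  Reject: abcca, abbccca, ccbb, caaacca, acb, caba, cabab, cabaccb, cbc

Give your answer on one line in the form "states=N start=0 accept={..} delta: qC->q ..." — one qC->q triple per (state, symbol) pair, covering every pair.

states=5 start=0 accept={0,1,3} delta: 0a->0 0b->0 0c->1 1a->1 1b->2 1c->3 2a->4 2b->2 2c->2 3a->2 3b->2 3c->2 4a->0 4b->2 4c->0

Grow the machine one transition at a time. Run the examples from 0; the earliest place one falls off (shortest prefix, ties alphabetical) gets sent to the lowest-numbered state that keeps every Accept/Reject pair distinguishable — a pair clashes when both reach the same state with identical unread suffix — and to a fresh state only if none does.
a: 0a undefined. 0a->0: ok.
b: 0b undefined. 0b->0: ok.
c: 0c undefined. 0c->0: no, bb/abcca meet in 0. Open state 1: 0c->1.
ca: 1a undefined. 1a->0: no, bb/caba meet in 0. 1a->1: ok.
cb: 1b undefined. 1b->0: no, bb/acb meet in 0. 1b->1: no, aacc/cbc meet in 1 with "c" left. Open state 2: 1b->2.
cc: 1c undefined. 1c->0: no, bb/abcca meet in 0. 1c->1: no, aacc/abcca meet in 1. 1c->2: no, aacc/acb meet in 2. Open state 3: 1c->3.
cbc: 2c undefined. 2c->0: no, bb/cbc meet in 0. 2c->1: no, ac/cbc meet in 1. 2c->2: ok.
ccb: 3b undefined. 3b->0: no, bb/ccbb meet in 0. 3b->1: no, cacbaca/abcca meet in 3 with "a" left. 3b->2: ok.
caba: 2a undefined. 2a->0: no, bb/caba meet in 0. 2a->1: no, cacbaca/abcca meet in 3 with "a" left. 2a->2: no, cacbaca/acb meet in 2. 2a->3: no, cacbaca/abbccca meet in 3 with "ca" left. Open state 4: 2a->4.
ccbb: 2b undefined. 2b->0: no, bb/ccbb meet in 0. 2b->1: no, ac/ccbb meet in 1. 2b->2: ok.
abcca: 3a undefined. 3a->0: no, bb/abcca meet in 0. 3a->1: no, ac/abcca meet in 1. 3a->2: ok.
cabaa: 4a undefined. 4a->0: ok.
cabab: 4b undefined. 4b->0: no, bb/cabab meet in 0. 4b->1: no, ac/cabab meet in 1. 4b->2: ok.
cabac: 4c undefined. 4c->0: ok.
abbccc: 3c undefined. 3c->0: no, bb/abbccca meet in 0. 3c->1: no, ac/abbccca meet in 1. 3c->2: ok.
All examples now run through 5 states with every (state, symbol) defined. Accept strings end in {0,1,3}, Reject strings end in {2,4}; accept={0,1,3}.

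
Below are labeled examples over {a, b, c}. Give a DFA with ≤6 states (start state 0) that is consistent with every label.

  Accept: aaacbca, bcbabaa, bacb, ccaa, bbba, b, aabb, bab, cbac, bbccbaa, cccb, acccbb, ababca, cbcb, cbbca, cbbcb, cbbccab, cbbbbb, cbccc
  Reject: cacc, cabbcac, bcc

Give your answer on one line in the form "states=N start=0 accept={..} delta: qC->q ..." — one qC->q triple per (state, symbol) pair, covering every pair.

states=3 start=0 accept={0,2} delta: 0a->0 0b->0 0c->1 1a->0 1b->2 1c->1 2a->2 2b->0 2c->2

State merging on the prefix tree: take the shortest (then alphabetical) example prefix whose next move is undefined and point that move at state 0, else 1, else 2, ...; a target is out if some Accept/Reject pair would then sit in one state with the same input left (inseparable). If every existing state is out, open a new one.
a: 0a undefined. 0a->0: ok.
b: 0b undefined. 0b->0: ok.
c: 0c undefined. 0c->0: no, aaacbca/cacc meet in 0. Open state 1: 0c->1.
ca: 1a undefined. 1a->0: ok.
cb: 1b undefined. 1b->0: no, cbac/cabbcac meet in 1. 1b->1: no, bacb/cabbcac meet in 1. Open state 2: 1b->2.
cc: 1c undefined. 1c->0: no, ccaa/cacc meet in 0. 1c->1: ok.
cba: 2a undefined. 2a->0: no, cbac/cacc meet in 1. 2a->1: no, cbac/cacc meet in 1. 2a->2: ok.
cbb: 2b undefined. 2b->0: ok.
cbc: 2c undefined. 2c->0: no, cbccc/cacc meet in 1. 2c->1: no, cbac/cacc meet in 1. 2c->2: ok.
All examples now run through 3 states with every (state, symbol) defined. Accept strings end in {0,2}, Reject strings end in {1}; accept={0,2}.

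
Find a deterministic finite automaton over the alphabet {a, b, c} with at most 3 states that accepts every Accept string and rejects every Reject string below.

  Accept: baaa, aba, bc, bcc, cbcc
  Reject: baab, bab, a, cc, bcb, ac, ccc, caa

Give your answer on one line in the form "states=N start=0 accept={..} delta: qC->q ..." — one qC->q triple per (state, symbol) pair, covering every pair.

states=2 start=0 accept={1} delta: 0a->0 0b->1 0c->0 1a->1 1b->0 1c->1

Fold the examples into a partial DFA from state 0: repeatedly fix the first undefined (state, symbol) met by the shortest-then-alphabetical prefix, trying targets in increasing order and rejecting any under which an Accept and a Reject string meet in one state with the same remainder; add a state when all current targets are rejected. Accepting states are where Accept strings end.
a: 0a undefined. 0a->0: ok.
b: 0b undefined. 0b->0: no, baaa/baab meet in 0. Open state 1: 0b->1.
c: 0c undefined. 0c->0: ok.
ba: 1a undefined. 1a->0: no, baaa/a meet in 0. 1a->1: ok.
bc: 1c undefined. 1c->0: no, baaa/bcb meet in 1. 1c->1: ok.
bab: 1b undefined. 1b->0: ok.
All examples now run through 2 states with every (state, symbol) defined. Accept strings end in {1}, Reject strings end in {0}; accept={1}.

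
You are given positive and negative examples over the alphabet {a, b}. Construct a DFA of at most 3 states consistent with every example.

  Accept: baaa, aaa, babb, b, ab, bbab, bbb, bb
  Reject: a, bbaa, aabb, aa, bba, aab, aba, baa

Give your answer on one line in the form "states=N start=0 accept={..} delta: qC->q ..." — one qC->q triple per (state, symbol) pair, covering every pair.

states=3 start=0 accept={0} delta: 0a->1 0b->0 1a->2 1b->0 2a->0 2b->2

State merging on the prefix tree: take the shortest (then alphabetical) example prefix whose next move is undefined and point that move at state 0, else 1, else 2, ...; a target is out if some Accept/Reject pair would then sit in one state with the same input left (inseparable). If every existing state is out, open a new one.
a: 0a undefined. 0a->0: no, aaa/a meet in 0. Open state 1: 0a->1.
b: 0b undefined. 0b->0: ok.
aa: 1a undefined. 1a->0: no, baaa/a meet in 1. 1a->1: no, baaa/a meet in 1. Open state 2: 1a->2.
ab: 1b undefined. 1b->0: ok.
aaa: 2a undefined. 2a->0: ok.
aab: 2b undefined. 2b->0: no, baaa/aabb meet in 0. 2b->1: no, baaa/aabb meet in 0. 2b->2: ok.
All examples now run through 3 states with every (state, symbol) defined. Accept strings end in {0}, Reject strings end in {1,2}; accept={0}.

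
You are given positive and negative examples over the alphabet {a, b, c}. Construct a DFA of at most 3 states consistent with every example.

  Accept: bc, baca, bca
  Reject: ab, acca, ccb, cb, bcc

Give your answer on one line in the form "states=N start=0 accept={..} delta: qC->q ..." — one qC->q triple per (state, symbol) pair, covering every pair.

State merging on the prefix tree: take the shortest (then alphabetical) example prefix whose next move is undefined and point that move at state 0, else 1, else 2, ...; a target is out if some Accept/Reject pair would then sit in one state with the same input left (inseparable). If every existing state is out, open a new one.
a: 0a undefined. 0a->0: ok.
b: 0b undefined. 0b->0: ok.
c: 0c undefined. 0c->0: no, bc/ab meet in 0. Open state 1: 0c->1.
cb: 1b undefined. 1b->0: ok.
cc: 1c undefined. 1c->0: ok.
bca: 1a undefined. 1a->0: no, baca/ab meet in 0. 1a->1: ok.
All examples now run through 2 states with every (state, symbol) defined. Accept strings end in {1}, Reject strings end in {0}; accept={1}.

states=2 start=0 accept={1} delta: 0a->0 0b->0 0c->1 1a->1 1b->0 1c->0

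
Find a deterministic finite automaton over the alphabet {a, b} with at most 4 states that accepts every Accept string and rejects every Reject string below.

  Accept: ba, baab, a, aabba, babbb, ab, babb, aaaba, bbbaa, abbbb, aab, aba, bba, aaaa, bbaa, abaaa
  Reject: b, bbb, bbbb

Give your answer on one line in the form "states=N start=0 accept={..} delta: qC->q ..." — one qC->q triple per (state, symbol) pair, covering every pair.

states=2 start=0 accept={1} delta: 0a->1 0b->0 1a->1 1b->1

State merging on the prefix tree: take the shortest (then alphabetical) example prefix whose next move is undefined and point that move at state 0, else 1, else 2, ...; a target is out if some Accept/Reject pair would then sit in one state with the same input left (inseparable). If every existing state is out, open a new one.
a: 0a undefined. 0a->0: no, ab/b meet in 0 with "b" left. Open state 1: 0a->1.
b: 0b undefined. 0b->0: ok.
aa: 1a undefined. 1a->0: no, baab/b meet in 0. 1a->1: ok.
ab: 1b undefined. 1b->0: no, baab/b meet in 0. 1b->1: ok.
All examples now run through 2 states with every (state, symbol) defined. Accept strings end in {1}, Reject strings end in {0}; accept={1}.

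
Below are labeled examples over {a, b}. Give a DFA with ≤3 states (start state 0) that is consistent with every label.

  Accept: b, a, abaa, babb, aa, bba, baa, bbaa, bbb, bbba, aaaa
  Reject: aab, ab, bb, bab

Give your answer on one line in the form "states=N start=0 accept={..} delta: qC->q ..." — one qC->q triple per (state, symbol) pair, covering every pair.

states=2 start=0 accept={1} delta: 0a->1 0b->1 1a->1 1b->0

Fold the examples into a partial DFA from state 0: repeatedly fix the first undefined (state, symbol) met by the shortest-then-alphabetical prefix, trying targets in increasing order and rejecting any under which an Accept and a Reject string meet in one state with the same remainder; add a state when all current targets are rejected. Accepting states are where Accept strings end.
a: 0a undefined. 0a->0: no, b/aab meet in 0 with "b" left. Open state 1: 0a->1.
b: 0b undefined. 0b->0: no, b/bb meet in 0. 0b->1: ok.
aa: 1a undefined. 1a->0: no, b/aab meet in 1. 1a->1: ok.
ab: 1b undefined. 1b->0: ok.
All examples now run through 2 states with every (state, symbol) defined. Accept strings end in {1}, Reject strings end in {0}; accept={1}.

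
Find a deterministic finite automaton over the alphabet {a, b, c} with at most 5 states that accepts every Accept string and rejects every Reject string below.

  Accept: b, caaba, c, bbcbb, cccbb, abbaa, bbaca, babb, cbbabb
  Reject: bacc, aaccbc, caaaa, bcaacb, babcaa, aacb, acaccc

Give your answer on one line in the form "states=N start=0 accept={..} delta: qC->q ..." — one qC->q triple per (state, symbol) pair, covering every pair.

states=4 start=0 accept={0,1,2} delta: 0a->0 0b->0 0c->1 1a->2 1b->3 1c->3 2a->3 2b->0 2c->0 3a->2 3b->1 3c->1

State merging on the prefix tree: take the shortest (then alphabetical) example prefix whose next move is undefined and point that move at state 0, else 1, else 2, ...; a target is out if some Accept/Reject pair would then sit in one state with the same input left (inseparable). If every existing state is out, open a new one.
a: 0a undefined. 0a->0: ok.
b: 0b undefined. 0b->0: ok.
c: 0c undefined. 0c->0: no, b/bacc meet in 0. Open state 1: 0c->1.
ca: 1a undefined. 1a->0: no, b/caaaa meet in 0. 1a->1: no, c/caaaa meet in 1. Open state 2: 1a->2.
cb: 1b undefined. 1b->0: no, b/aacb meet in 0. 1b->1: no, c/aacb meet in 1. 1b->2: no, bbaca/aacb meet in 2. Open state 3: 1b->3.
cc: 1c undefined. 1c->0: no, b/bacc meet in 0. 1c->1: no, c/bacc meet in 1. 1c->2: no, bbaca/bacc meet in 2. 1c->3: ok.
caa: 2a undefined. 2a->0: no, b/caaaa meet in 0. 2a->1: no, c/caaaa meet in 1. 2a->2: no, bbaca/caaaa meet in 2. 2a->3: ok.
cbb: 3b undefined. 3b->0: no, c/aaccbc meet in 1. 3b->1: ok.
ccc: 3c undefined. 3c->0: no, b/bcaacb meet in 0. 3c->1: ok.
acac: 2c undefined. 2c->0: ok.
caaa: 3a undefined. 3a->0: no, b/caaaa meet in 0. 3a->1: no, caaba/caaaa meet in 2. 3a->2: ok.
cbbab: 2b undefined. 2b->0: ok.
All examples now run through 4 states with every (state, symbol) defined. Accept strings end in {0,1,2}, Reject strings end in {3}; accept={0,1,2}.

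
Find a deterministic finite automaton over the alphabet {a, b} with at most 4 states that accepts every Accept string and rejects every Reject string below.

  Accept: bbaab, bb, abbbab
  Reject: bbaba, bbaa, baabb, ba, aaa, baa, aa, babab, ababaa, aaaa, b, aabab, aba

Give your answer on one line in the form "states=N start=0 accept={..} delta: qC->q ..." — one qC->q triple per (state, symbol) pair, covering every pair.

Grow the machine one transition at a time. Run the examples from 0; the earliest place one falls off (shortest prefix, ties alphabetical) gets sent to the lowest-numbered state that keeps every Accept/Reject pair distinguishable — a pair clashes when both reach the same state with identical unread suffix — and to a fresh state only if none does.
a: 0a undefined. 0a->0: ok.
b: 0b undefined. 0b->0: no, bbaab/bbaba meet in 0. Open state 1: 0b->1.
ba: 1a undefined. 1a->0: no, bb/baabb meet in 1 with "b" left. 1a->1: no, bb/aabab meet in 1 with "b" left. Open state 2: 1a->2.
bb: 1b undefined. 1b->0: no, bbaab/b meet in 1. 1b->1: no, bb/b meet in 1. 1b->2: no, bb/ba meet in 2. Open state 3: 1b->3.
baa: 2a undefined. 2a->0: no, bb/baabb meet in 3. 2a->1: ok.
bab: 2b undefined. 2b->0: ok.
bba: 3a undefined. 3a->0: no, bbaab/baa meet in 1. 3a->1: no, bbaab/aaa meet in 0. 3a->2: ok.
abbb: 3b undefined. 3b->0: no, abbbab/bbaa meet in 1. 3b->1: no, abbbab/bbaba meet in 0. 3b->2: ok.
All examples now run through 4 states with every (state, symbol) defined. Accept strings end in {3}, Reject strings end in {0,1,2}; accept={3}.

states=4 start=0 accept={3} delta: 0a->0 0b->1 1a->2 1b->3 2a->1 2b->0 3a->2 3b->2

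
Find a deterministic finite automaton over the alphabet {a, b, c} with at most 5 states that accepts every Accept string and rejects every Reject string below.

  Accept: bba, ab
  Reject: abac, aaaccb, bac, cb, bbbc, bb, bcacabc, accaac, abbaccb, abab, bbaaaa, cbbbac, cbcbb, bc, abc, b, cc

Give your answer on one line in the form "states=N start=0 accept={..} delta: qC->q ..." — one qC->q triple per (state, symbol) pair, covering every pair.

Grow the machine one transition at a time. Run the examples from 0; the earliest place one falls off (shortest prefix, ties alphabetical) gets sent to the lowest-numbered state that keeps every Accept/Reject pair distinguishable — a pair clashes when both reach the same state with identical unread suffix — and to a fresh state only if none does.
a: 0a undefined. 0a->0: no, ab/b meet in 0 with "b" left. Open state 1: 0a->1.
b: 0b undefined. 0b->0: ok.
c: 0c undefined. 0c->0: ok.
aa: 1a undefined. 1a->0: ok.
ab: 1b undefined. 1b->0: no, ab/cb meet in 0. 1b->1: ok.
ac: 1c undefined. 1c->0: ok.
All examples now run through 2 states with every (state, symbol) defined. Accept strings end in {1}, Reject strings end in {0}; accept={1}.

states=2 start=0 accept={1} delta: 0a->1 0b->0 0c->0 1a->0 1b->1 1c->0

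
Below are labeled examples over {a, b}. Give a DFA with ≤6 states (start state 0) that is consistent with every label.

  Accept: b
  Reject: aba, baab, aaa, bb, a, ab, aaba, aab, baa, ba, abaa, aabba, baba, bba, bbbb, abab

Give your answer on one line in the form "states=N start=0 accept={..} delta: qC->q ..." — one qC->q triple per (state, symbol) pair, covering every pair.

states=3 start=0 accept={2} delta: 0a->1 0b->2 1a->1 1b->0 2a->0 2b->0

Fold the examples into a partial DFA from state 0: repeatedly fix the first undefined (state, symbol) met by the shortest-then-alphabetical prefix, trying targets in increasing order and rejecting any under which an Accept and a Reject string meet in one state with the same remainder; add a state when all current targets are rejected. Accepting states are where Accept strings end.
a: 0a undefined. 0a->0: no, b/ab meet in 0 with "b" left. Open state 1: 0a->1.
b: 0b undefined. 0b->0: no, b/bb meet in 0. 0b->1: no, b/a meet in 1. Open state 2: 0b->2.
aa: 1a undefined. 1a->0: no, b/aab meet in 2. 1a->1: ok.
ab: 1b undefined. 1b->0: ok.
ba: 2a undefined. 2a->0: ok.
bb: 2b undefined. 2b->0: ok.
All examples now run through 3 states with every (state, symbol) defined. Accept strings end in {2}, Reject strings end in {0,1}; accept={2}.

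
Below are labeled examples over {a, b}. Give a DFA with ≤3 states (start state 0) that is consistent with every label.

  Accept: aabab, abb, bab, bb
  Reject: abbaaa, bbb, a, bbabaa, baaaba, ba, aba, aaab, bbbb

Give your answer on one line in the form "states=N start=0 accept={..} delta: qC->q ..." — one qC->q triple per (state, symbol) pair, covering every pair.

Fold the examples into a partial DFA from state 0: repeatedly fix the first undefined (state, symbol) met by the shortest-then-alphabetical prefix, trying targets in increasing order and rejecting any under which an Accept and a Reject string meet in one state with the same remainder; add a state when all current targets are rejected. Accepting states are where Accept strings end.
a: 0a undefined. 0a->0: ok.
b: 0b undefined. 0b->0: no, aabab/abbaaa meet in 0. Open state 1: 0b->1.
ba: 1a undefined. 1a->0: no, aabab/aaab meet in 1. 1a->1: ok.
bb: 1b undefined. 1b->0: no, aabab/abbaaa meet in 0. 1b->1: no, aabab/abbaaa meet in 1. Open state 2: 1b->2.
bba: 2a undefined. 2a->0: ok.
bbb: 2b undefined. 2b->0: ok.
All examples now run through 3 states with every (state, symbol) defined. Accept strings end in {2}, Reject strings end in {0,1}; accept={2}.

states=3 start=0 accept={2} delta: 0a->0 0b->1 1a->1 1b->2 2a->0 2b->0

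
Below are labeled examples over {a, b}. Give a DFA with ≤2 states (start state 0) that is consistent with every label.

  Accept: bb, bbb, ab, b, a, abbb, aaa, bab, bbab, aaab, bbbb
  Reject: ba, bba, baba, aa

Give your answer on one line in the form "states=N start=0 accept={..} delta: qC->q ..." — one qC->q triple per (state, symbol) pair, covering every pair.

states=2 start=0 accept={1} delta: 0a->1 0b->1 1a->0 1b->1

State merging on the prefix tree: take the shortest (then alphabetical) example prefix whose next move is undefined and point that move at state 0, else 1, else 2, ...; a target is out if some Accept/Reject pair would then sit in one state with the same input left (inseparable). If every existing state is out, open a new one.
a: 0a undefined. 0a->0: no, a/aa meet in 0. Open state 1: 0a->1.
b: 0b undefined. 0b->0: no, a/ba meet in 1. 0b->1: ok.
aa: 1a undefined. 1a->0: ok.
ab: 1b undefined. 1b->0: no, bb/ba meet in 0. 1b->1: ok.
All examples now run through 2 states with every (state, symbol) defined. Accept strings end in {1}, Reject strings end in {0}; accept={1}.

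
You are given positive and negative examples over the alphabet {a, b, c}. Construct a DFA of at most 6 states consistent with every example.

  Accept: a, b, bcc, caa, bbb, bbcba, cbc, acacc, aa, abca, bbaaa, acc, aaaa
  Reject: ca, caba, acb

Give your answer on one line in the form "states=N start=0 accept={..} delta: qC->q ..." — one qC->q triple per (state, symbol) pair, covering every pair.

Grow the machine one transition at a time. Run the examples from 0; the earliest place one falls off (shortest prefix, ties alphabetical) gets sent to the lowest-numbered state that keeps every Accept/Reject pair distinguishable — a pair clashes when both reach the same state with identical unread suffix — and to a fresh state only if none does.
a: 0a undefined. 0a->0: ok.
b: 0b undefined. 0b->0: no, abca/ca meet in 0 with "ca" left. Open state 1: 0b->1.
c: 0c undefined. 0c->0: no, a/ca meet in 0. 0c->1: ok.
bb: 1b undefined. 1b->0: no, a/acb meet in 0. 1b->1: no, b/acb meet in 1. Open state 2: 1b->2.
bc: 1c undefined. 1c->0: ok.
ca: 1a undefined. 1a->0: no, a/ca meet in 0. 1a->1: no, b/ca meet in 1. 1a->2: ok.
bba: 2a undefined. 2a->0: ok.
bbb: 2b undefined. 2b->0: no, a/caba meet in 0. 2b->1: ok.
bbc: 2c undefined. 2c->0: no, bbcba/ca meet in 2. 2c->1: ok.
All examples now run through 3 states with every (state, symbol) defined. Accept strings end in {0,1}, Reject strings end in {2}; accept={0,1}.

states=3 start=0 accept={0,1} delta: 0a->0 0b->1 0c->1 1a->2 1b->2 1c->0 2a->0 2b->1 2c->1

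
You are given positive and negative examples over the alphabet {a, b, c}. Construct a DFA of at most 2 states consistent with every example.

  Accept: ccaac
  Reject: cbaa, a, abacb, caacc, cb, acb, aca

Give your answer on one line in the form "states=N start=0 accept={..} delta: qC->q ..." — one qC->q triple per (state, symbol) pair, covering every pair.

states=2 start=0 accept={1} delta: 0a->0 0b->0 0c->1 1a->0 1b->0 1c->0

Grow the machine one transition at a time. Run the examples from 0; the earliest place one falls off (shortest prefix, ties alphabetical) gets sent to the lowest-numbered state that keeps every Accept/Reject pair distinguishable — a pair clashes when both reach the same state with identical unread suffix — and to a fresh state only if none does.
a: 0a undefined. 0a->0: ok.
c: 0c undefined. 0c->0: no, ccaac/a meet in 0. Open state 1: 0c->1.
ab: 0b undefined. 0b->0: ok.
ca: 1a undefined. 1a->0: ok.
cb: 1b undefined. 1b->0: ok.
cc: 1c undefined. 1c->0: ok.
All examples now run through 2 states with every (state, symbol) defined. Accept strings end in {1}, Reject strings end in {0}; accept={1}.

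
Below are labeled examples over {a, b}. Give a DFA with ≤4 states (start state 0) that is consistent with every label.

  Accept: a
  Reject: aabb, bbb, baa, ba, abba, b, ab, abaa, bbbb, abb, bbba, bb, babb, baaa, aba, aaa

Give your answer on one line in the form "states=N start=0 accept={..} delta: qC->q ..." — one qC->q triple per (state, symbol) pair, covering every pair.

State merging on the prefix tree: take the shortest (then alphabetical) example prefix whose next move is undefined and point that move at state 0, else 1, else 2, ...; a target is out if some Accept/Reject pair would then sit in one state with the same input left (inseparable). If every existing state is out, open a new one.
a: 0a undefined. 0a->0: no, a/aaa meet in 0. Open state 1: 0a->1.
b: 0b undefined. 0b->0: no, a/ba meet in 1. 0b->1: no, a/b meet in 1. Open state 2: 0b->2.
aa: 1a undefined. 1a->0: no, a/aaa meet in 1. 1a->1: no, a/aaa meet in 1. 1a->2: ok.
ab: 1b undefined. 1b->0: no, a/aba meet in 1. 1b->1: no, a/ab meet in 1. 1b->2: ok.
ba: 2a undefined. 2a->0: no, a/baa meet in 1. 2a->1: no, a/ba meet in 1. 2a->2: ok.
bb: 2b undefined. 2b->0: no, a/abba meet in 1. 2b->1: no, a/bbbb meet in 1. 2b->2: ok.
All examples now run through 3 states with every (state, symbol) defined. Accept strings end in {1}, Reject strings end in {2}; accept={1}.

states=3 start=0 accept={1} delta: 0a->1 0b->2 1a->2 1b->2 2a->2 2b->2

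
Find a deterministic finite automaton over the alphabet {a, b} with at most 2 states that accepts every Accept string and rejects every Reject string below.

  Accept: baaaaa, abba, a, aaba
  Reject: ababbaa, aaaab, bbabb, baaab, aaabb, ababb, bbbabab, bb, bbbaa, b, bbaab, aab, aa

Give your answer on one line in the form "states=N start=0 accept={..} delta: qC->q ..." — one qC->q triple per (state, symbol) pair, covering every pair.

states=2 start=0 accept={1} delta: 0a->1 0b->0 1a->0 1b->0

Grow the machine one transition at a time. Run the examples from 0; the earliest place one falls off (shortest prefix, ties alphabetical) gets sent to the lowest-numbered state that keeps every Accept/Reject pair distinguishable — a pair clashes when both reach the same state with identical unread suffix — and to a fresh state only if none does.
a: 0a undefined. 0a->0: no, a/aa meet in 0. Open state 1: 0a->1.
b: 0b undefined. 0b->0: ok.
aa: 1a undefined. 1a->0: ok.
ab: 1b undefined. 1b->0: ok.
All examples now run through 2 states with every (state, symbol) defined. Accept strings end in {1}, Reject strings end in {0}; accept={1}.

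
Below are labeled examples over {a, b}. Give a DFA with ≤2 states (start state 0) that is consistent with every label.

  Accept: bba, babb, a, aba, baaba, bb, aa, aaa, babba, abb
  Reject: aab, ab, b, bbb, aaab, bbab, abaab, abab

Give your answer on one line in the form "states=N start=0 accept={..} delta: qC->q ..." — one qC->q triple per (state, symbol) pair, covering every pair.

states=2 start=0 accept={0} delta: 0a->0 0b->1 1a->0 1b->0

Grow the machine one transition at a time. Run the examples from 0; the earliest place one falls off (shortest prefix, ties alphabetical) gets sent to the lowest-numbered state that keeps every Accept/Reject pair distinguishable — a pair clashes when both reach the same state with identical unread suffix — and to a fresh state only if none does.
a: 0a undefined. 0a->0: ok.
b: 0b undefined. 0b->0: no, bba/aab meet in 0. Open state 1: 0b->1.
ba: 1a undefined. 1a->0: ok.
bb: 1b undefined. 1b->0: ok.
All examples now run through 2 states with every (state, symbol) defined. Accept strings end in {0}, Reject strings end in {1}; accept={0}.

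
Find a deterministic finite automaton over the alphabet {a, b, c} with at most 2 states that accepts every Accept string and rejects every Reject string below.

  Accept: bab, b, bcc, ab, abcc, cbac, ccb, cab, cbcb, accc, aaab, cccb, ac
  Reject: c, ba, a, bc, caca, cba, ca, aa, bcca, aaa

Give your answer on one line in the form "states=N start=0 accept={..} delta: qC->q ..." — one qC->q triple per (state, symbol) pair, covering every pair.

Grow the machine one transition at a time. Run the examples from 0; the earliest place one falls off (shortest prefix, ties alphabetical) gets sent to the lowest-numbered state that keeps every Accept/Reject pair distinguishable — a pair clashes when both reach the same state with identical unread suffix — and to a fresh state only if none does.
a: 0a undefined. 0a->0: no, ac/c meet in 0 with "c" left. Open state 1: 0a->1.
b: 0b undefined. 0b->0: ok.
c: 0c undefined. 0c->0: no, b/c meet in 0. 0c->1: ok.
aa: 1a undefined. 1a->0: no, b/caca meet in 0. 1a->1: ok.
ab: 1b undefined. 1b->0: ok.
ac: 1c undefined. 1c->0: ok.
All examples now run through 2 states with every (state, symbol) defined. Accept strings end in {0}, Reject strings end in {1}; accept={0}.

states=2 start=0 accept={0} delta: 0a->1 0b->0 0c->1 1a->1 1b->0 1c->0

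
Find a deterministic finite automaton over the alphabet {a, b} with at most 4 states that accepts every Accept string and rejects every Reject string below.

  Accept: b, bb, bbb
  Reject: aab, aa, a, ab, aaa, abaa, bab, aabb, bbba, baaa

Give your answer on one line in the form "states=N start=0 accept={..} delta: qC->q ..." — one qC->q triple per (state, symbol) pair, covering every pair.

State merging on the prefix tree: take the shortest (then alphabetical) example prefix whose next move is undefined and point that move at state 0, else 1, else 2, ...; a target is out if some Accept/Reject pair would then sit in one state with the same input left (inseparable). If every existing state is out, open a new one.
a: 0a undefined. 0a->0: no, b/aab meet in 0 with "b" left. Open state 1: 0a->1.
b: 0b undefined. 0b->0: ok.
aa: 1a undefined. 1a->0: no, b/aab meet in 0. 1a->1: ok.
ab: 1b undefined. 1b->0: no, b/aab meet in 0. 1b->1: ok.
All examples now run through 2 states with every (state, symbol) defined. Accept strings end in {0}, Reject strings end in {1}; accept={0}.

states=2 start=0 accept={0} delta: 0a->1 0b->0 1a->1 1b->1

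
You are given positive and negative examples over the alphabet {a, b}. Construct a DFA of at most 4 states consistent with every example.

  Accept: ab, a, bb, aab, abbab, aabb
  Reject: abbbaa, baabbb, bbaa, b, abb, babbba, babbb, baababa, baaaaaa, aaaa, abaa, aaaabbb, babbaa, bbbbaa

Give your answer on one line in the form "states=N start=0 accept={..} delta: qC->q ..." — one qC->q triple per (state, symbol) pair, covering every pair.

Fold the examples into a partial DFA from state 0: repeatedly fix the first undefined (state, symbol) met by the shortest-then-alphabetical prefix, trying targets in increasing order and rejecting any under which an Accept and a Reject string meet in one state with the same remainder; add a state when all current targets are rejected. Accepting states are where Accept strings end.
a: 0a undefined. 0a->0: no, ab/b meet in 0 with "b" left. Open state 1: 0a->1.
b: 0b undefined. 0b->0: no, bb/b meet in 0. 0b->1: no, a/b meet in 1. Open state 2: 0b->2.
aa: 1a undefined. 1a->0: no, aab/b meet in 2. 1a->1: no, a/aaaa meet in 1. 1a->2: ok.
ab: 1b undefined. 1b->0: ok.
ba: 2a undefined. 2a->0: no, a/baababa meet in 1. 2a->1: no, bb/babbb meet in 2 with "b" left. 2a->2: ok.
bb: 2b undefined. 2b->0: no, ab/baabbb meet in 0. 2b->1: ok.
All examples now run through 3 states with every (state, symbol) defined. Accept strings end in {0,1}, Reject strings end in {2}; accept={0,1}.

states=3 start=0 accept={0,1} delta: 0a->1 0b->2 1a->2 1b->0 2a->2 2b->1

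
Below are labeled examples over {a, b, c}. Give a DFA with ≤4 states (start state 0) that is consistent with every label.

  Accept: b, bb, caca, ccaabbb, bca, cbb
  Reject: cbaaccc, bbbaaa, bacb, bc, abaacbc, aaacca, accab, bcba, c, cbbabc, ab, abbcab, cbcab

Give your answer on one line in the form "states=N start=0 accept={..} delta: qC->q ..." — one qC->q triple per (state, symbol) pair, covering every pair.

Grow the machine one transition at a time. Run the examples from 0; the earliest place one falls off (shortest prefix, ties alphabetical) gets sent to the lowest-numbered state that keeps every Accept/Reject pair distinguishable — a pair clashes when both reach the same state with identical unread suffix — and to a fresh state only if none does.
a: 0a undefined. 0a->0: no, b/ab meet in 0 with "b" left. Open state 1: 0a->1.
b: 0b undefined. 0b->0: ok.
c: 0c undefined. 0c->0: no, b/bc meet in 0. 0c->1: ok.
aa: 1a undefined. 1a->0: ok.
ab: 1b undefined. 1b->0: no, b/ab meet in 0. 1b->1: no, b/bcba meet in 0. Open state 2: 1b->2.
ac: 1c undefined. 1c->0: no, b/bacb meet in 0. 1c->1: no, b/aaacca meet in 0. 1c->2: no, cbb/bacb meet in 2 with "b" left. Open state 3: 1c->3.
aba: 2a undefined. 2a->0: no, b/bcba meet in 0. 2a->1: ok.
abb: 2b undefined. 2b->0: no, b/abbcab meet in 0. 2b->1: no, cbb/bbbaaa meet in 1. 2b->2: no, cbb/ab meet in 2. 2b->3: ok.
acc: 3c undefined. 3c->0: no, b/cbaaccc meet in 0. 3c->1: no, b/aaacca meet in 0. 3c->2: ok.
cbc: 2c undefined. 2c->0: no, b/abaacbc meet in 0. 2c->1: no, b/cbcab meet in 0. 2c->2: ok.
cca: 3a undefined. 3a->0: no, ccaabbb/bacb meet in 3 with "b" left. 3a->1: ok.
bacb: 3b undefined. 3b->0: no, b/bacb meet in 0. 3b->1: ok.
All examples now run through 4 states with every (state, symbol) defined. Accept strings end in {0,3}, Reject strings end in {1,2}; accept={0,3}.

states=4 start=0 accept={0,3} delta: 0a->1 0b->0 0c->1 1a->0 1b->2 1c->3 2a->1 2b->3 2c->2 3a->1 3b->1 3c->2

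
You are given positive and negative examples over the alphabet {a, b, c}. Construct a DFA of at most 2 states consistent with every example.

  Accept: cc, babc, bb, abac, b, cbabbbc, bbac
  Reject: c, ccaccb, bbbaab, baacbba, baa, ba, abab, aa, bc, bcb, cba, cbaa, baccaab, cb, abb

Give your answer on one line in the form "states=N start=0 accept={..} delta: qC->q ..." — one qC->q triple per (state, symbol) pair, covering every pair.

states=2 start=0 accept={0} delta: 0a->1 0b->0 0c->1 1a->1 1b->1 1c->0

Grow the machine one transition at a time. Run the examples from 0; the earliest place one falls off (shortest prefix, ties alphabetical) gets sent to the lowest-numbered state that keeps every Accept/Reject pair distinguishable — a pair clashes when both reach the same state with identical unread suffix — and to a fresh state only if none does.
a: 0a undefined. 0a->0: no, bb/abb meet in 0 with "bb" left. Open state 1: 0a->1.
b: 0b undefined. 0b->0: ok.
c: 0c undefined. 0c->0: no, cc/c meet in 0. 0c->1: ok.
aa: 1a undefined. 1a->0: no, bb/bbbaab meet in 0. 1a->1: ok.
ab: 1b undefined. 1b->0: no, babc/c meet in 1. 1b->1: ok.
cc: 1c undefined. 1c->0: ok.
All examples now run through 2 states with every (state, symbol) defined. Accept strings end in {0}, Reject strings end in {1}; accept={0}.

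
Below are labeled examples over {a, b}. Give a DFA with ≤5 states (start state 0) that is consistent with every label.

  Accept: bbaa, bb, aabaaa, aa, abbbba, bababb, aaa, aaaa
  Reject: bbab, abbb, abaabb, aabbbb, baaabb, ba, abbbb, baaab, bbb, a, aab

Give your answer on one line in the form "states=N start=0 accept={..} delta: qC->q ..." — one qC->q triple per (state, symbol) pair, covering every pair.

states=4 start=0 accept={3} delta: 0a->1 0b->2 1a->3 1b->1 2a->0 2b->3 3a->3 3b->0

State merging on the prefix tree: take the shortest (then alphabetical) example prefix whose next move is undefined and point that move at state 0, else 1, else 2, ...; a target is out if some Accept/Reject pair would then sit in one state with the same input left (inseparable). If every existing state is out, open a new one.
a: 0a undefined. 0a->0: no, aa/a meet in 0. Open state 1: 0a->1.
b: 0b undefined. 0b->0: no, bb/bbb meet in 0. 0b->1: no, aa/ba meet in 1 with "a" left. Open state 2: 0b->2.
aa: 1a undefined. 1a->0: no, aaa/a meet in 1. 1a->1: no, aa/a meet in 1. 1a->2: no, bb/aab meet in 2 with "b" left. Open state 3: 1a->3.
ab: 1b undefined. 1b->0: no, bb/abbb meet in 2 with "b" left. 1b->1: ok.
ba: 2a undefined. 2a->0: ok.
bb: 2b undefined. 2b->0: no, bb/ba meet in 0. 2b->1: no, bb/abbb meet in 1. 2b->2: no, bbaa/abbb meet in 1. 2b->3: ok.
aaa: 3a undefined. 3a->0: no, bbaa/abbb meet in 1. 3a->1: no, aaa/bbab meet in 1. 3a->2: no, bbaa/ba meet in 0. 3a->3: ok.
aab: 3b undefined. 3b->0: ok.
All examples now run through 4 states with every (state, symbol) defined. Accept strings end in {3}, Reject strings end in {0,1,2}; accept={3}.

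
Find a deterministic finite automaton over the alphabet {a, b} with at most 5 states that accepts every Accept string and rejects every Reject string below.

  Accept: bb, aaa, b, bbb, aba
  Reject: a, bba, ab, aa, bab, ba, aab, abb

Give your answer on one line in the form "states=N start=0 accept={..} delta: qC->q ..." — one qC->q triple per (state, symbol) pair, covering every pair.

Fold the examples into a partial DFA from state 0: repeatedly fix the first undefined (state, symbol) met by the shortest-then-alphabetical prefix, trying targets in increasing order and rejecting any under which an Accept and a Reject string meet in one state with the same remainder; add a state when all current targets are rejected. Accepting states are where Accept strings end.
a: 0a undefined. 0a->0: no, bb/abb meet in 0 with "bb" left. Open state 1: 0a->1.
b: 0b undefined. 0b->0: ok.
aa: 1a undefined. 1a->0: no, bb/aa meet in 0. 1a->1: no, aaa/a meet in 1. Open state 2: 1a->2.
ab: 1b undefined. 1b->0: no, bb/ab meet in 0. 1b->1: no, aba/aa meet in 2. 1b->2: ok.
aaa: 2a undefined. 2a->0: ok.
aab: 2b undefined. 2b->0: no, bb/aab meet in 0. 2b->1: ok.
All examples now run through 3 states with every (state, symbol) defined. Accept strings end in {0}, Reject strings end in {1,2}; accept={0}.

states=3 start=0 accept={0} delta: 0a->1 0b->0 1a->2 1b->2 2a->0 2b->1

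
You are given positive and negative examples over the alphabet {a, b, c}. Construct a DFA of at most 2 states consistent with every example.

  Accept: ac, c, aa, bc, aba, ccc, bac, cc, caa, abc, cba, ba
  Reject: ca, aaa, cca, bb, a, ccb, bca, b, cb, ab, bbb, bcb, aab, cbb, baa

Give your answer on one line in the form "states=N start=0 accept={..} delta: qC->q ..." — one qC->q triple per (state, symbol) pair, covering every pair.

states=2 start=0 accept={0} delta: 0a->1 0b->1 0c->0 1a->0 1b->1 1c->0

Fold the examples into a partial DFA from state 0: repeatedly fix the first undefined (state, symbol) met by the shortest-then-alphabetical prefix, trying targets in increasing order and rejecting any under which an Accept and a Reject string meet in one state with the same remainder; add a state when all current targets are rejected. Accepting states are where Accept strings end.
a: 0a undefined. 0a->0: no, aa/aaa meet in 0. Open state 1: 0a->1.
b: 0b undefined. 0b->0: no, aa/baa meet in 1 with "a" left. 0b->1: ok.
c: 0c undefined. 0c->0: ok.
aa: 1a undefined. 1a->0: ok.
ab: 1b undefined. 1b->0: no, c/bb meet in 0. 1b->1: ok.
ac: 1c undefined. 1c->0: ok.
All examples now run through 2 states with every (state, symbol) defined. Accept strings end in {0}, Reject strings end in {1}; accept={0}.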